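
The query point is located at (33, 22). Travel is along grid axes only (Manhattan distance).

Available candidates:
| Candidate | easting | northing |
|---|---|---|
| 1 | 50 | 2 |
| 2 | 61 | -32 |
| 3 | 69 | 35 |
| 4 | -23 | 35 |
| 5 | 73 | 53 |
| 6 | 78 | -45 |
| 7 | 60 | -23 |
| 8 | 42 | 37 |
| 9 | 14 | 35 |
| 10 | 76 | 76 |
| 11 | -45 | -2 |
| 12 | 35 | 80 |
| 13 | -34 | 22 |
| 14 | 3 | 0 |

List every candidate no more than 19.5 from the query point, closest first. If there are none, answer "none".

Distances from (33, 22):
1: 37
2: 82
3: 49
4: 69
5: 71
6: 112
7: 72
8: 24
9: 32
10: 97
11: 102
12: 60
13: 67
14: 52
Threshold 19.5: none within range.

none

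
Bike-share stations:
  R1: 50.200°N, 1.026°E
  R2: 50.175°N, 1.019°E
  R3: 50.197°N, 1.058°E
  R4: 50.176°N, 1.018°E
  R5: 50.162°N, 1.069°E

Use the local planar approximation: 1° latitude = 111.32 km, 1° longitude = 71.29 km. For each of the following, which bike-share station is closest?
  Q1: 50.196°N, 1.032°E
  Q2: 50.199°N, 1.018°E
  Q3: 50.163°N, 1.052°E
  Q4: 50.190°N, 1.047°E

Q1 at 50.196°N, 1.032°E:
  R1: √((0.004·111.32)² + (-0.006·71.29)²) = √(0.19827 + 0.18296) = 0.617 km
  R2: √((-0.021·111.32)² + (-0.013·71.29)²) = √(5.46493 + 0.85890) = 2.515 km
  R3: √((0.001·111.32)² + (0.026·71.29)²) = √(0.01239 + 3.43561) = 1.857 km
  R4: √((-0.020·111.32)² + (-0.014·71.29)²) = √(4.95686 + 0.99612) = 2.440 km
  R5: √((-0.034·111.32)² + (0.037·71.29)²) = √(14.32532 + 6.95762) = 4.613 km
  → nearest: R1 (0.617 km)
Q2 at 50.199°N, 1.018°E:
  R1: √((0.001·111.32)² + (0.008·71.29)²) = √(0.01239 + 0.32526) = 0.581 km
  R2: √((-0.024·111.32)² + (0.001·71.29)²) = √(7.13787 + 0.00508) = 2.673 km
  R3: √((-0.002·111.32)² + (0.040·71.29)²) = √(0.04957 + 8.13162) = 2.860 km
  R4: √((-0.023·111.32)² + (0.000·71.29)²) = √(6.55544 + 0.00000) = 2.560 km
  R5: √((-0.037·111.32)² + (0.051·71.29)²) = √(16.96484 + 13.21897) = 5.494 km
  → nearest: R1 (0.581 km)
Q3 at 50.163°N, 1.052°E:
  R1: √((0.037·111.32)² + (-0.026·71.29)²) = √(16.96484 + 3.43561) = 4.517 km
  R2: √((0.012·111.32)² + (-0.033·71.29)²) = √(1.78447 + 5.53459) = 2.705 km
  R3: √((0.034·111.32)² + (0.006·71.29)²) = √(14.32532 + 0.18296) = 3.809 km
  R4: √((0.013·111.32)² + (-0.034·71.29)²) = √(2.09427 + 5.87510) = 2.823 km
  R5: √((-0.001·111.32)² + (0.017·71.29)²) = √(0.01239 + 1.46877) = 1.217 km
  → nearest: R5 (1.217 km)
Q4 at 50.190°N, 1.047°E:
  R1: √((0.010·111.32)² + (-0.021·71.29)²) = √(1.23921 + 2.24128) = 1.866 km
  R2: √((-0.015·111.32)² + (-0.028·71.29)²) = √(2.78823 + 3.98450) = 2.602 km
  R3: √((0.007·111.32)² + (0.011·71.29)²) = √(0.60721 + 0.61495) = 1.106 km
  R4: √((-0.014·111.32)² + (-0.029·71.29)²) = √(2.42886 + 4.27418) = 2.589 km
  R5: √((-0.028·111.32)² + (0.022·71.29)²) = √(9.71544 + 2.45982) = 3.489 km
  → nearest: R3 (1.106 km)

Q1→R1; Q2→R1; Q3→R5; Q4→R3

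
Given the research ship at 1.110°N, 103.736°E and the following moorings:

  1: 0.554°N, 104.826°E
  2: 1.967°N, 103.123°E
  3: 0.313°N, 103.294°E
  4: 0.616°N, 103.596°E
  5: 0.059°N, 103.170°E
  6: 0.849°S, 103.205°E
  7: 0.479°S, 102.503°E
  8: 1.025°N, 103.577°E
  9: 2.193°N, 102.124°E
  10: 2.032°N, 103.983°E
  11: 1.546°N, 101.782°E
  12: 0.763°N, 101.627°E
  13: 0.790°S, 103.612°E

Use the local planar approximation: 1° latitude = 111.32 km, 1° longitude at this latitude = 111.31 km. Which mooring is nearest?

Distances from 1.110°N, 103.736°E:
1: √((-0.556·111.32)² + (1.090·111.31)²) = √(3830.85733 + 14720.45932) = 136.203 km
2: √((0.857·111.32)² + (-0.613·111.31)²) = √(9101.39659 + 4655.74638) = 117.291 km
3: √((-0.797·111.32)² + (-0.442·111.31)²) = √(7871.60038 + 2420.54357) = 101.450 km
4: √((-0.494·111.32)² + (-0.140·111.31)²) = √(3024.12886 + 242.84236) = 57.157 km
5: √((-1.051·111.32)² + (-0.566·111.31)²) = √(13688.37289 + 3969.18396) = 132.882 km
6: √((-1.959·111.32)² + (-0.531·111.31)²) = √(47557.08944 + 3493.47313) = 225.944 km
7: √((-1.589·111.32)² + (-1.233·111.31)²) = √(31289.18058 + 18836.25316) = 223.887 km
8: √((-0.085·111.32)² + (-0.159·111.31)²) = √(89.53323 + 313.22947) = 20.069 km
9: √((1.083·111.32)² + (-1.612·111.31)²) = √(14534.60751 + 32195.74214) = 216.172 km
10: √((0.922·111.32)² + (0.247·111.31)²) = √(10534.36198 + 755.89639) = 106.256 km
11: √((0.436·111.32)² + (-1.954·111.31)²) = √(2355.69670 + 47306.13690) = 222.849 km
12: √((-0.347·111.32)² + (-2.109·111.31)²) = √(1492.12547 + 55108.87241) = 237.910 km
13: √((-1.900·111.32)² + (-0.124·111.31)²) = √(44735.63406 + 190.50735) = 211.958 km
Minimum: 8 at 20.069 km.

8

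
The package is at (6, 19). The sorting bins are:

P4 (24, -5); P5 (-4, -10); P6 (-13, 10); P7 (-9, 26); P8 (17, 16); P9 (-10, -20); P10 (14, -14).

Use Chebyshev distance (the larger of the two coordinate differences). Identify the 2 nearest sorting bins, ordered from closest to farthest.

Distances from (6, 19):
P4: 24
P5: 29
P6: 19
P7: 15
P8: 11
P9: 39
P10: 33
Sorted: P8 (11) < P7 (15) < P6 (19) < P4 (24) < …

P8, P7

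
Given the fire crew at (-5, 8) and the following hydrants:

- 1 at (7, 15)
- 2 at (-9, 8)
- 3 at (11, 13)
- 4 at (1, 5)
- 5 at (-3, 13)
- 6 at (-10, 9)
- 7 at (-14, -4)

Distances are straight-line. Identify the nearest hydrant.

Distances from (-5, 8):
1: 13.9
2: 4.0
3: 16.8
4: 6.7
5: 5.4
6: 5.1
7: 15.0
Minimum: 2 at 4.0.

2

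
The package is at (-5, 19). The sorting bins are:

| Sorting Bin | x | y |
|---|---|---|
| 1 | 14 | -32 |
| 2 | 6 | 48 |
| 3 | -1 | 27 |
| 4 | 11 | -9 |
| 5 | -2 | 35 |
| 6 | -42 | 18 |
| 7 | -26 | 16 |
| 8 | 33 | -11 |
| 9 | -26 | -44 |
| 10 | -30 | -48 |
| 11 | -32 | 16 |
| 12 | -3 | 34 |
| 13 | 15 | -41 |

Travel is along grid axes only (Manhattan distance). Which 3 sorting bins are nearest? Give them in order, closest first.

Distances from (-5, 19):
1: |19| + |-51| = 19 + 51 = 70
2: |11| + |29| = 11 + 29 = 40
3: |4| + |8| = 4 + 8 = 12
4: |16| + |-28| = 16 + 28 = 44
5: |3| + |16| = 3 + 16 = 19
6: |-37| + |-1| = 37 + 1 = 38
7: |-21| + |-3| = 21 + 3 = 24
8: |38| + |-30| = 38 + 30 = 68
9: |-21| + |-63| = 21 + 63 = 84
10: |-25| + |-67| = 25 + 67 = 92
11: |-27| + |-3| = 27 + 3 = 30
12: |2| + |15| = 2 + 15 = 17
13: |20| + |-60| = 20 + 60 = 80
Sorted: 3 (12) < 12 (17) < 5 (19) < 7 (24) < 11 (30) < …

3, 12, 5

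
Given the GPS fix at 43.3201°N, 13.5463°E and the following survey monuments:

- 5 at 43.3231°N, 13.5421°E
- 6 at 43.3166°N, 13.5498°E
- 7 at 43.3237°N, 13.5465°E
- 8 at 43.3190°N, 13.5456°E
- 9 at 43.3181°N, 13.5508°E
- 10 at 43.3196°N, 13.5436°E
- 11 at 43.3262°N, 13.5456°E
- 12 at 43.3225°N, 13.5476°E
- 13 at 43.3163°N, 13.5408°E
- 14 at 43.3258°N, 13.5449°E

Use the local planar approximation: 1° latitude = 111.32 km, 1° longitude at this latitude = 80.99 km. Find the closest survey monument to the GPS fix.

Distances from 43.3201°N, 13.5463°E:
5: 0.4767 km
6: 0.4818 km
7: 0.4011 km
8: 0.1349 km
9: 0.4271 km
10: 0.2256 km
11: 0.6814 km
12: 0.2872 km
13: 0.6143 km
14: 0.6446 km
Minimum: 8 at 0.1349 km.

8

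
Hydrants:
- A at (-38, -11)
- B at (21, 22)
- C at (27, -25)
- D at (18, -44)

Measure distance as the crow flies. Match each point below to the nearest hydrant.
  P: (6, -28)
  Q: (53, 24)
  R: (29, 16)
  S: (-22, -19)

P at (6, -28):
  A: √((-44)² + (17)²) = √(1936.00000 + 289.00000) = 47.170
  B: √((15)² + (50)²) = √(225.00000 + 2500.00000) = 52.202
  C: √((21)² + (3)²) = √(441.00000 + 9.00000) = 21.213
  D: √((12)² + (-16)²) = √(144.00000 + 256.00000) = 20.000
  → nearest: D (20.000)
Q at (53, 24):
  A: √((-91)² + (-35)²) = √(8281.00000 + 1225.00000) = 97.499
  B: √((-32)² + (-2)²) = √(1024.00000 + 4.00000) = 32.062
  C: √((-26)² + (-49)²) = √(676.00000 + 2401.00000) = 55.471
  D: √((-35)² + (-68)²) = √(1225.00000 + 4624.00000) = 76.479
  → nearest: B (32.062)
R at (29, 16):
  A: √((-67)² + (-27)²) = √(4489.00000 + 729.00000) = 72.236
  B: √((-8)² + (6)²) = √(64.00000 + 36.00000) = 10.000
  C: √((-2)² + (-41)²) = √(4.00000 + 1681.00000) = 41.049
  D: √((-11)² + (-60)²) = √(121.00000 + 3600.00000) = 61.000
  → nearest: B (10.000)
S at (-22, -19):
  A: √((-16)² + (8)²) = √(256.00000 + 64.00000) = 17.889
  B: √((43)² + (41)²) = √(1849.00000 + 1681.00000) = 59.414
  C: √((49)² + (-6)²) = √(2401.00000 + 36.00000) = 49.366
  D: √((40)² + (-25)²) = √(1600.00000 + 625.00000) = 47.170
  → nearest: A (17.889)

P→D; Q→B; R→B; S→A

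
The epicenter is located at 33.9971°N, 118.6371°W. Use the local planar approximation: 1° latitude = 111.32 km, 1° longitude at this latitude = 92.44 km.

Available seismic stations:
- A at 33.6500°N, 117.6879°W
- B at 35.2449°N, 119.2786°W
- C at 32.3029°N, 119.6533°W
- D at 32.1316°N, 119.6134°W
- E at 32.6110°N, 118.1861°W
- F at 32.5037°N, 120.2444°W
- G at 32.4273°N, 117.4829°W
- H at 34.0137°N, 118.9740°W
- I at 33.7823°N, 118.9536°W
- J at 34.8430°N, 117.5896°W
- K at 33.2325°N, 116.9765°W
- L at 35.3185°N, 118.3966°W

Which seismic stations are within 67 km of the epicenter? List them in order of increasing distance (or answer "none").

Distances from 33.9971°N, 118.6371°W:
A: √((-0.3471·111.32)² + (0.9492·92.44)²) = √(1492.985613 + 7699.017959) = 95.8749 km
B: √((1.2478·111.32)² + (-0.6415·92.44)²) = √(19294.625695 + 3516.520836) = 151.0336 km
C: √((-1.6942·111.32)² + (-1.0162·92.44)²) = √(35569.335360 + 8824.259167) = 210.6979 km
D: √((-1.8655·111.32)² + (-0.9763·92.44)²) = √(43125.773943 + 8144.913047) = 226.4303 km
E: √((-1.3861·111.32)² + (0.4510·92.44)²) = √(23808.691208 + 1738.092787) = 159.8336 km
F: √((-1.4934·111.32)² + (-1.6073·92.44)²) = √(27637.495782 + 22075.663375) = 222.9645 km
G: √((-1.5698·111.32)² + (1.1542·92.44)²) = √(30537.610032 + 11383.662556) = 204.7469 km
H: √((0.0166·111.32)² + (-0.3369·92.44)²) = √(3.414779 + 969.888691) = 31.1978 km
I: √((-0.2148·111.32)² + (-0.3165·92.44)²) = √(571.761554 + 855.987263) = 37.7856 km
J: √((0.8459·111.32)² + (1.0475·92.44)²) = √(8867.157963 + 9376.223195) = 135.0681 km
K: √((-0.7646·111.32)² + (1.6606·92.44)²) = √(7244.609528 + 23564.050282) = 175.5240 km
L: √((1.3214·111.32)² + (0.2405·92.44)²) = √(21637.894565 + 494.253821) = 148.7688 km
Threshold 67 km: H (31.1978 km), I (37.7856 km) are within range.

H, I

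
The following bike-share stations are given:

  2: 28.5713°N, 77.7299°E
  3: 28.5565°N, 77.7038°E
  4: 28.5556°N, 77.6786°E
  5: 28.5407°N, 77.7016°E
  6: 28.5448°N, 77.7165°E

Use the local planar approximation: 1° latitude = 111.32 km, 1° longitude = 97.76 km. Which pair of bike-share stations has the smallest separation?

Pairwise distances:
5–6: 1.5265 km
3–5: 1.7720 km
3–6: 1.7994 km
3–4: 2.4656 km
4–5: 2.7941 km
2–3: 3.0372 km
2–6: 3.2278 km
4–6: 3.8953 km
2–5: 4.3884 km
2–4: 5.3109 km
Closest pair: 5–6 at 1.5265 km.

5 and 6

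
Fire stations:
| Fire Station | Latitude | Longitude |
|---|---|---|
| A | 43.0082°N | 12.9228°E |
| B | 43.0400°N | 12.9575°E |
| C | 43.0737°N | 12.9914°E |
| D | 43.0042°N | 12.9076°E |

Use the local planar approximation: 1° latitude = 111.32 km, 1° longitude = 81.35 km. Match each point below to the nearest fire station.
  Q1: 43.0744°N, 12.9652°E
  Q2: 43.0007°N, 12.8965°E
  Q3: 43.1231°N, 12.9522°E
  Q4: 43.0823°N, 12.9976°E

Q1→C; Q2→D; Q3→C; Q4→C

Q1 at 43.0744°N, 12.9652°E:
  A: √((-0.0662·111.32)² + (-0.0424·81.35)²) = √(54.307821 + 11.897257) = 8.1367 km
  B: √((-0.0344·111.32)² + (-0.0077·81.35)²) = √(14.664366 + 0.392371) = 3.8803 km
  C: √((-0.0007·111.32)² + (0.0262·81.35)²) = √(0.006072 + 4.542738) = 2.1328 km
  D: √((-0.0702·111.32)² + (-0.0576·81.35)²) = √(61.068973 + 21.956347) = 9.1118 km
  → nearest: C (2.1328 km)
Q2 at 43.0007°N, 12.8965°E:
  A: √((0.0075·111.32)² + (0.0263·81.35)²) = √(0.697058 + 4.577482) = 2.2966 km
  B: √((0.0393·111.32)² + (0.0610·81.35)²) = √(19.139540 + 24.624918) = 6.6155 km
  C: √((0.0730·111.32)² + (0.0949·81.35)²) = √(66.037727 + 59.600176) = 11.2088 km
  D: √((0.0035·111.32)² + (0.0111·81.35)²) = √(0.151804 + 0.815382) = 0.9835 km
  → nearest: D (0.9835 km)
Q3 at 43.1231°N, 12.9522°E:
  A: √((-0.1149·111.32)² + (-0.0294·81.35)²) = √(163.601188 + 5.720181) = 13.0124 km
  B: √((-0.0831·111.32)² + (0.0053·81.35)²) = √(85.575302 + 0.185895) = 9.2607 km
  C: √((-0.0494·111.32)² + (0.0392·81.35)²) = √(30.241289 + 10.169211) = 6.3569 km
  D: √((-0.1189·111.32)² + (-0.0446·81.35)²) = √(175.190319 + 13.163908) = 13.7242 km
  → nearest: C (6.3569 km)
Q4 at 43.0823°N, 12.9976°E:
  A: √((-0.0741·111.32)² + (-0.0748·81.35)²) = √(68.042899 + 37.026982) = 10.2504 km
  B: √((-0.0423·111.32)² + (-0.0401·81.35)²) = √(22.173136 + 10.641525) = 5.7284 km
  C: √((-0.0086·111.32)² + (-0.0062·81.35)²) = √(0.916523 + 0.254389) = 1.0821 km
  D: √((-0.0781·111.32)² + (-0.0900·81.35)²) = √(75.587236 + 53.604362) = 11.3662 km
  → nearest: C (1.0821 km)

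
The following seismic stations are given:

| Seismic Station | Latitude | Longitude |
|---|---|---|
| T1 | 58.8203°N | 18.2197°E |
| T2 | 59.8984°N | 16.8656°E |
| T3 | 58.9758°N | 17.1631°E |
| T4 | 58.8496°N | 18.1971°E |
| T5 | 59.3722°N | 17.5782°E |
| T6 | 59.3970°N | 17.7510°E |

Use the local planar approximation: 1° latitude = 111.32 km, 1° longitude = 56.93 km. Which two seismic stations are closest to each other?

T1 and T4

Pairwise distances:
T1–T2: 142.6397 km
T1–T3: 62.5934 km
T1–T4: 3.5063 km
T1–T5: 71.4725 km
T1–T6: 69.5227 km
T2–T3: 104.0910 km
T2–T4: 139.2017 km
T2–T5: 71.2531 km
T2–T6: 75.2074 km
T3–T4: 60.5188 km
T3–T5: 50.0567 km
T3–T6: 57.6079 km
T4–T5: 68.0137 km
T4–T6: 66.0170 km
T5–T6: 10.2175 km
Closest pair: T1–T4 at 3.5063 km.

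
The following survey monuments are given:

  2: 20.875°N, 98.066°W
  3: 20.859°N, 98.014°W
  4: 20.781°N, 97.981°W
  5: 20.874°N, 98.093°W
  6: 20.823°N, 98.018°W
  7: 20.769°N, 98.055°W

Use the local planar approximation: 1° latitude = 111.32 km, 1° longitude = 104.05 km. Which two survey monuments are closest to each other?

2 and 5

Pairwise distances:
2–3: 5.696 km
2–4: 13.701 km
2–5: 2.812 km
2–6: 7.645 km
2–7: 11.855 km
3–4: 9.337 km
3–5: 8.388 km
3–6: 4.029 km
3–7: 10.889 km
4–5: 15.588 km
4–6: 6.056 km
4–7: 7.815 km
5–6: 9.650 km
5–7: 12.339 km
6–7: 7.138 km
Closest pair: 2–5 at 2.812 km.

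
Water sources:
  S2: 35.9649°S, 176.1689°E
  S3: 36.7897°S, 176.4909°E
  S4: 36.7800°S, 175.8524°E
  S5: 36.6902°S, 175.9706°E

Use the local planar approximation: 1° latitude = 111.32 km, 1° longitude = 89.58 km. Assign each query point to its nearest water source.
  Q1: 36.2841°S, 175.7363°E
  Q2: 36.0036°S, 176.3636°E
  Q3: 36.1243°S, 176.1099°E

Q1→S5; Q2→S2; Q3→S2

Q1 at 36.2841°S, 175.7363°E:
  S2: √((0.3192·111.32)² + (0.4326·89.58)²) = √(1262.618536 + 1501.741375) = 52.5772 km
  S3: √((-0.5056·111.32)² + (0.7546·89.58)²) = √(3167.820215 + 4569.363602) = 87.9613 km
  S4: √((-0.4959·111.32)² + (0.1161·89.58)²) = √(3047.436128 + 108.164950) = 56.1747 km
  S5: √((-0.4061·111.32)² + (0.2343·89.58)²) = √(2043.677551 + 440.521078) = 49.8417 km
  → nearest: S5 (49.8417 km)
Q2 at 36.0036°S, 176.3636°E:
  S2: √((0.0387·111.32)² + (-0.1947·89.58)²) = √(18.559588 + 304.196364) = 17.9654 km
  S3: √((-0.7861·111.32)² + (0.1273·89.58)²) = √(7657.764175 + 130.040588) = 88.2485 km
  S4: √((-0.7764·111.32)² + (-0.5112·89.58)²) = √(7469.945767 + 2097.025959) = 97.8109 km
  S5: √((-0.6866·111.32)² + (-0.3930·89.58)²) = √(5841.898318 + 1239.387800) = 84.1504 km
  → nearest: S2 (17.9654 km)
Q3 at 36.1243°S, 176.1099°E:
  S2: √((0.1594·111.32)² + (0.0590·89.58)²) = √(314.864015 + 27.933550) = 18.5148 km
  S3: √((-0.6654·111.32)² + (0.3810·89.58)²) = √(5486.709775 + 1164.855535) = 81.5571 km
  S4: √((-0.6557·111.32)² + (-0.2575·89.58)²) = √(5327.908560 + 532.079569) = 76.5506 km
  S5: √((-0.5659·111.32)² + (-0.1393·89.58)²) = √(3968.494504 + 155.712813) = 64.2200 km
  → nearest: S2 (18.5148 km)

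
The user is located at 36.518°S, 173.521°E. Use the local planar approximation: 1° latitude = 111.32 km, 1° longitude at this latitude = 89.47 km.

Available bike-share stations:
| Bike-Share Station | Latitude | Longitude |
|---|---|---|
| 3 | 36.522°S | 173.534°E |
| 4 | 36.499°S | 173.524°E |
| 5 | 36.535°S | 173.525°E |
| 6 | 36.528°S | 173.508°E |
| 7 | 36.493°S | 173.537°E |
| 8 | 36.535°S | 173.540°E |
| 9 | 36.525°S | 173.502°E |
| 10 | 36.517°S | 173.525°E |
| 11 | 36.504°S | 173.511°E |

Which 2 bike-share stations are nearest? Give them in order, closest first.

Distances from 36.518°S, 173.521°E:
3: 1.245 km
4: 2.132 km
5: 1.926 km
6: 1.610 km
7: 3.130 km
8: 2.544 km
9: 1.870 km
10: 0.375 km
11: 1.797 km
Sorted: 10 (0.375 km) < 3 (1.245 km) < 6 (1.610 km) < 11 (1.797 km) < …

10, 3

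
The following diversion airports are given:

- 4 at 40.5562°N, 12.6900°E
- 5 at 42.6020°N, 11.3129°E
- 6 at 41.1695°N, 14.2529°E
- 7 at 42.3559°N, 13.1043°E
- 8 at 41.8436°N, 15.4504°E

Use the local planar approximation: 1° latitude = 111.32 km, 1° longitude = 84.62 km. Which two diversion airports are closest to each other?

6 and 8

Pairwise distances:
4–5: √((2.0458·111.32)² + (-1.3771·84.62)²) = √(51864.804341 + 13579.287978) = 255.8204 km
4–6: √((0.6133·111.32)² + (1.5629·84.62)²) = √(4661.141903 + 17490.749678) = 148.8351 km
4–7: √((1.7997·111.32)² + (0.4143·84.62)²) = √(40137.158978 + 1229.067992) = 203.3869 km
4–8: √((1.2874·111.32)² + (2.7604·84.62)²) = √(20538.721448 + 54561.974649) = 274.0451 km
5–6: √((-1.4325·111.32)² + (2.9400·84.62)²) = √(25429.373263 + 61892.881576) = 295.5034 km
5–7: √((-0.2461·111.32)² + (1.7914·84.62)²) = √(750.532707 + 22979.002995) = 154.0439 km
5–8: √((-0.7584·111.32)² + (4.1375·84.62)²) = √(7127.595484 + 122580.688283) = 360.1504 km
6–7: √((1.1864·111.32)² + (-1.1486·84.62)²) = √(17442.497579 + 9446.777051) = 163.9795 km
6–8: √((0.6741·111.32)² + (1.1975·84.62)²) = √(5631.123466 + 10268.265423) = 126.0928 km
7–8: √((-0.5123·111.32)² + (2.3461·84.62)²) = √(3252.333759 + 39412.962582) = 206.5558 km
Closest pair: 6–8 at 126.0928 km.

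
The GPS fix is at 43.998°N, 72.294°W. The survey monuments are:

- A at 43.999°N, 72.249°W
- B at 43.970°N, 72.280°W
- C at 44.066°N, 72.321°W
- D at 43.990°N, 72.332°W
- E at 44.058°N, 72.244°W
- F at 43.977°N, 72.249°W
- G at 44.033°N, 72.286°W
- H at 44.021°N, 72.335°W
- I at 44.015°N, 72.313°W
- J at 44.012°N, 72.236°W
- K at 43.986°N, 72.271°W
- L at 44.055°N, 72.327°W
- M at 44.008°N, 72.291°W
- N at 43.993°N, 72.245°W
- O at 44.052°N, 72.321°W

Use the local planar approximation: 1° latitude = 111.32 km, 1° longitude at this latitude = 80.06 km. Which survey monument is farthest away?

Distances from 43.998°N, 72.294°W:
A: 3.604 km
B: 3.312 km
C: 7.872 km
D: 3.170 km
E: 7.787 km
F: 4.295 km
G: 3.948 km
H: 4.163 km
I: 2.428 km
J: 4.898 km
K: 2.275 km
L: 6.873 km
M: 1.139 km
N: 3.962 km
O: 6.388 km
Maximum: C at 7.872 km.

C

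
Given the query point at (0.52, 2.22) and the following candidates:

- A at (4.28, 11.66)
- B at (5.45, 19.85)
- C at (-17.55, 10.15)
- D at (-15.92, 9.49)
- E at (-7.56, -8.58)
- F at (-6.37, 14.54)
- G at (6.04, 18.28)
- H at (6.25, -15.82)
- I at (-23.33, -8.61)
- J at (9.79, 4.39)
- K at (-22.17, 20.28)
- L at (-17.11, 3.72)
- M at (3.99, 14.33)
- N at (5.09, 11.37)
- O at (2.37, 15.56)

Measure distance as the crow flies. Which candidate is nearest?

J

Distances from (0.52, 2.22):
A: 10.16
B: 18.31
C: 19.73
D: 17.98
E: 13.49
F: 14.12
G: 16.98
H: 18.93
I: 26.19
J: 9.52
K: 29.00
L: 17.69
M: 12.60
N: 10.23
O: 13.47
Minimum: J at 9.52.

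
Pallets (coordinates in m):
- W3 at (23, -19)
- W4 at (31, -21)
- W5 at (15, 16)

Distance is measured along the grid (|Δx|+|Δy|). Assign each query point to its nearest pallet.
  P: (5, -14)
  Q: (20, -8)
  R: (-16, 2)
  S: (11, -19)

P→W3; Q→W3; R→W5; S→W3

P at (5, -14):
  W3: 23 m
  W4: 33 m
  W5: 40 m
  → nearest: W3 (23 m)
Q at (20, -8):
  W3: 14 m
  W4: 24 m
  W5: 29 m
  → nearest: W3 (14 m)
R at (-16, 2):
  W3: 60 m
  W4: 70 m
  W5: 45 m
  → nearest: W5 (45 m)
S at (11, -19):
  W3: 12 m
  W4: 22 m
  W5: 39 m
  → nearest: W3 (12 m)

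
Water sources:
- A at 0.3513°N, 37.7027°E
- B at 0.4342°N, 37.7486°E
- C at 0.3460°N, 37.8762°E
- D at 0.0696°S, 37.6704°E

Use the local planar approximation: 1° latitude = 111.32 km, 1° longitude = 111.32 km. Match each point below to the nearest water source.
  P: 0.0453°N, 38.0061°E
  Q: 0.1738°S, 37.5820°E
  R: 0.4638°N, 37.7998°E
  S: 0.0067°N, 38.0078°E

P→C; Q→D; R→B; S→D

P at 0.0453°N, 38.0061°E:
  A: √((0.3060·111.32)² + (-0.3034·111.32)²) = √(1160.350646 + 1140.716040) = 47.9694 km
  B: √((0.3889·111.32)² + (-0.2575·111.32)²) = √(1874.227395 + 821.676492) = 51.9221 km
  C: √((0.3007·111.32)² + (-0.1299·111.32)²) = √(1120.503588 + 209.105135) = 36.4638 km
  D: √((-0.1149·111.32)² + (-0.3357·111.32)²) = √(163.601188 + 1396.526168) = 39.4984 km
  → nearest: C (36.4638 km)
Q at 0.1738°S, 37.5820°E:
  A: √((0.5251·111.32)² + (0.1207·111.32)²) = √(3416.885548 + 180.534803) = 59.9785 km
  B: √((0.6080·111.32)² + (0.1666·111.32)²) = √(4580.928928 + 343.950852) = 70.1775 km
  C: √((0.5198·111.32)² + (0.2942·111.32)²) = √(3348.258235 + 1072.585032) = 66.4894 km
  D: √((0.1042·111.32)² + (0.0884·111.32)²) = √(134.549421 + 96.839140) = 15.2115 km
  → nearest: D (15.2115 km)
R at 0.4638°N, 37.7998°E:
  A: √((-0.1125·111.32)² + (-0.0971·111.32)²) = √(156.838052 + 116.838199) = 16.5432 km
  B: √((-0.0296·111.32)² + (-0.0512·111.32)²) = √(10.857499 + 32.485258) = 6.5835 km
  C: √((-0.1178·111.32)² + (0.0764·111.32)²) = √(171.963777 + 72.332440) = 15.6300 km
  D: √((-0.5334·111.32)² + (-0.1294·111.32)²) = √(3525.757335 + 207.498494) = 61.1004 km
  → nearest: B (6.5835 km)
S at 0.0067°N, 38.0078°E:
  A: √((0.3446·111.32)² + (-0.3051·111.32)²) = √(1471.556501 + 1153.535091) = 51.2356 km
  B: √((0.4275·111.32)² + (-0.2592·111.32)²) = √(2264.741474 + 832.561626) = 55.6534 km
  C: √((0.3393·111.32)² + (-0.1316·111.32)²) = √(1426.639074 + 214.614062) = 40.5124 km
  D: √((-0.0763·111.32)² + (-0.3374·111.32)²) = √(72.143211 + 1410.706125) = 38.5078 km
  → nearest: D (38.5078 km)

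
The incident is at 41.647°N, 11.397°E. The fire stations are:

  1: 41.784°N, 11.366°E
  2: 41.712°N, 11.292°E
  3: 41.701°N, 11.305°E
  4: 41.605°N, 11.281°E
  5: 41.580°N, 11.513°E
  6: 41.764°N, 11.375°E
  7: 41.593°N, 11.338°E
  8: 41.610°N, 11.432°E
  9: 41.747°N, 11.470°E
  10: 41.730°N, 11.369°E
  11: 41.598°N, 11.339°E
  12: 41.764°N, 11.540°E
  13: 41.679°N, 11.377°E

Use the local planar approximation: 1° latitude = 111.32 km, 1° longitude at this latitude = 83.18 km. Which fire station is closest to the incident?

13

Distances from 41.647°N, 11.397°E:
1: √((0.137·111.32)² + (-0.031·83.18)²) = √(232.58812 + 6.64907) = 15.467 km
2: √((0.065·111.32)² + (-0.105·83.18)²) = √(52.35680 + 76.28101) = 11.342 km
3: √((0.054·111.32)² + (-0.092·83.18)²) = √(36.13549 + 58.56167) = 9.731 km
4: √((-0.042·111.32)² + (-0.116·83.18)²) = √(21.85974 + 93.10089) = 10.722 km
5: √((-0.067·111.32)² + (0.116·83.18)²) = √(55.62833 + 93.10089) = 12.195 km
6: √((0.117·111.32)² + (-0.022·83.18)²) = √(169.63604 + 3.34875) = 13.152 km
7: √((-0.054·111.32)² + (-0.059·83.18)²) = √(36.13549 + 24.08473) = 7.760 km
8: √((-0.037·111.32)² + (0.035·83.18)²) = √(16.96484 + 8.47567) = 5.044 km
9: √((0.100·111.32)² + (0.073·83.18)²) = √(123.92142 + 36.87088) = 12.680 km
10: √((0.083·111.32)² + (-0.028·83.18)²) = √(85.36947 + 5.42443) = 9.529 km
11: √((-0.049·111.32)² + (-0.058·83.18)²) = √(29.75353 + 23.27522) = 7.282 km
12: √((0.117·111.32)² + (0.143·83.18)²) = √(169.63604 + 141.48484) = 17.639 km
13: √((0.032·111.32)² + (-0.020·83.18)²) = √(12.68955 + 2.76756) = 3.932 km
Minimum: 13 at 3.932 km.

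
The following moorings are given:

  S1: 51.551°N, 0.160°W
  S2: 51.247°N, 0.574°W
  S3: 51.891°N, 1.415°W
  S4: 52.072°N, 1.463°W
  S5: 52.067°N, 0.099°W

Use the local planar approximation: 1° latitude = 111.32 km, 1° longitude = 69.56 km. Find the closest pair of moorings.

Pairwise distances:
S1–S2: √((-0.304·111.32)² + (-0.414·69.56)²) = √(1145.23223 + 829.31559) = 44.436 km
S1–S3: √((0.340·111.32)² + (-1.255·69.56)²) = √(1432.53166 + 7620.90588) = 95.150 km
S1–S4: √((0.521·111.32)² + (-1.303·69.56)²) = √(3363.73553 + 8215.00776) = 107.605 km
S1–S5: √((0.516·111.32)² + (0.061·69.56)²) = √(3299.48227 + 18.00441) = 57.598 km
S2–S3: √((0.644·111.32)² + (-0.841·69.56)²) = √(5139.46757 + 3422.24532) = 92.530 km
S2–S4: √((0.825·111.32)² + (-0.889·69.56)²) = √(8434.40192 + 3824.04213) = 110.718 km
S2–S5: √((0.820·111.32)² + (0.475·69.56)²) = √(8332.47655 + 1091.70768) = 97.078 km
S3–S4: √((0.181·111.32)² + (-0.048·69.56)²) = √(405.97898 + 11.14812) = 20.424 km
S3–S5: √((0.176·111.32)² + (1.316·69.56)²) = √(383.85900 + 8379.74736) = 93.614 km
S4–S5: √((-0.005·111.32)² + (1.364·69.56)²) = √(0.30980 + 9002.18404) = 94.881 km
Closest pair: S3–S4 at 20.424 km.

S3 and S4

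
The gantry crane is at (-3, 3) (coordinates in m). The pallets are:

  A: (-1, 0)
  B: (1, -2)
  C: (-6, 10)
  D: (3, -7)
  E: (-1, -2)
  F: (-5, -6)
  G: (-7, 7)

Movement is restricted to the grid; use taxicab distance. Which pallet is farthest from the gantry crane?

Distances from (-3, 3):
A: |2| + |-3| = 2 + 3 = 5 m
B: |4| + |-5| = 4 + 5 = 9 m
C: |-3| + |7| = 3 + 7 = 10 m
D: |6| + |-10| = 6 + 10 = 16 m
E: |2| + |-5| = 2 + 5 = 7 m
F: |-2| + |-9| = 2 + 9 = 11 m
G: |-4| + |4| = 4 + 4 = 8 m
Maximum: D at 16 m.

D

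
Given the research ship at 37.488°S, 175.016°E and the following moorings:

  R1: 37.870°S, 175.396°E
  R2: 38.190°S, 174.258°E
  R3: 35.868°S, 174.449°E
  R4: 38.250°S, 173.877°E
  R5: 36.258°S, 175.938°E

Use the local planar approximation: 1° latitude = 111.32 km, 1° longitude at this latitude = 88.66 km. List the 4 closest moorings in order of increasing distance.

R1, R2, R4, R5

Distances from 37.488°S, 175.016°E:
R1: √((-0.382·111.32)² + (0.380·88.66)²) = √(1808.31099 + 1135.07000) = 54.253 km
R2: √((-0.702·111.32)² + (-0.758·88.66)²) = √(6106.89734 + 4516.41525) = 103.069 km
R3: √((1.620·111.32)² + (-0.567·88.66)²) = √(32521.93851 + 2527.09502) = 187.214 km
R4: √((-0.762·111.32)² + (-1.139·88.66)²) = √(7195.42313 + 10197.71574) = 131.883 km
R5: √((1.230·111.32)² + (0.922·88.66)²) = √(18748.07224 + 6682.16655) = 159.469 km
Sorted: R1 (54.253 km) < R2 (103.069 km) < R4 (131.883 km) < R5 (159.469 km) < R3 (187.214 km)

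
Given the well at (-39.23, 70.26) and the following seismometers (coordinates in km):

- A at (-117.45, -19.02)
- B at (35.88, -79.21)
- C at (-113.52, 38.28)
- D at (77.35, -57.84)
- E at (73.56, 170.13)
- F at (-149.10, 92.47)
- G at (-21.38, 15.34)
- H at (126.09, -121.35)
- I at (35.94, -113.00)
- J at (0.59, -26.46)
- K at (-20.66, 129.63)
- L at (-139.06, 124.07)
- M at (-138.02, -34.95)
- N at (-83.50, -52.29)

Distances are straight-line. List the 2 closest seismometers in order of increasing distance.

G, K

Distances from (-39.23, 70.26):
A: 118.70 km
B: 167.28 km
C: 80.88 km
D: 173.21 km
E: 150.65 km
F: 112.09 km
G: 57.75 km
H: 253.07 km
I: 198.08 km
J: 104.60 km
K: 62.21 km
L: 113.41 km
M: 144.32 km
N: 130.30 km
Sorted: G (57.75 km) < K (62.21 km) < C (80.88 km) < J (104.60 km) < …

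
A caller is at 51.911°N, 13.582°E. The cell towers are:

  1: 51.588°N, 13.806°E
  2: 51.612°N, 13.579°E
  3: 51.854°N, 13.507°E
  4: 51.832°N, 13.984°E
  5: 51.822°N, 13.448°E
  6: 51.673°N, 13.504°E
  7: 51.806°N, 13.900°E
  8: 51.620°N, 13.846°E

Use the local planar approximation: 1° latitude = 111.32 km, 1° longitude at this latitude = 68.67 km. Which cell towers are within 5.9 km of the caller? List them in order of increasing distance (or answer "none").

Distances from 51.911°N, 13.582°E:
1: 39.108 km
2: 33.285 km
3: 8.172 km
4: 28.972 km
5: 13.521 km
6: 27.030 km
7: 24.769 km
8: 37.122 km
Threshold 5.9 km: none within range.

none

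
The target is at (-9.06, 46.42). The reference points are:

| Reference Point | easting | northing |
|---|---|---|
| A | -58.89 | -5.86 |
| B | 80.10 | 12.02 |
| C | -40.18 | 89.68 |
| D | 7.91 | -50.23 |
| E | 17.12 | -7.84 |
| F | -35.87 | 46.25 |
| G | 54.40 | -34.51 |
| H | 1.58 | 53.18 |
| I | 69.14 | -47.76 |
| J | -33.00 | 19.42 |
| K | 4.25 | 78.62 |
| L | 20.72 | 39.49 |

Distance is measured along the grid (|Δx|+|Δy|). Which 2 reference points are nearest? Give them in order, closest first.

H, F

Distances from (-9.06, 46.42):
A: 102.11
B: 123.56
C: 74.38
D: 113.62
E: 80.44
F: 26.98
G: 144.39
H: 17.40
I: 172.38
J: 50.94
K: 45.51
L: 36.71
Sorted: H (17.40) < F (26.98) < L (36.71) < K (45.51) < …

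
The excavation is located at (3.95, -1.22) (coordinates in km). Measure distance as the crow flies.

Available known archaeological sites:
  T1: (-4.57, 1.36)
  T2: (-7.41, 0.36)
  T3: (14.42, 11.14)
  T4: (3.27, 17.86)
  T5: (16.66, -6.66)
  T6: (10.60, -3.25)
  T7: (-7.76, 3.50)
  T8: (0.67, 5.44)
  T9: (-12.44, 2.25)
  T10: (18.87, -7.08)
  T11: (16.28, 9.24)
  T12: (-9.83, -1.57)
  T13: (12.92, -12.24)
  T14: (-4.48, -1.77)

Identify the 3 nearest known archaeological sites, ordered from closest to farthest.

Distances from (3.95, -1.22):
T1: √((-8.52)² + (2.58)²) = √(72.5904 + 6.6564) = 8.90 km
T2: √((-11.36)² + (1.58)²) = √(129.0496 + 2.4964) = 11.47 km
T3: √((10.47)² + (12.36)²) = √(109.6209 + 152.7696) = 16.20 km
T4: √((-0.68)² + (19.08)²) = √(0.4624 + 364.0464) = 19.09 km
T5: √((12.71)² + (-5.44)²) = √(161.5441 + 29.5936) = 13.83 km
T6: √((6.65)² + (-2.03)²) = √(44.2225 + 4.1209) = 6.95 km
T7: √((-11.71)² + (4.72)²) = √(137.1241 + 22.2784) = 12.63 km
T8: √((-3.28)² + (6.66)²) = √(10.7584 + 44.3556) = 7.42 km
T9: √((-16.39)² + (3.47)²) = √(268.6321 + 12.0409) = 16.75 km
T10: √((14.92)² + (-5.86)²) = √(222.6064 + 34.3396) = 16.03 km
T11: √((12.33)² + (10.46)²) = √(152.0289 + 109.4116) = 16.17 km
T12: √((-13.78)² + (-0.35)²) = √(189.8884 + 0.1225) = 13.78 km
T13: √((8.97)² + (-11.02)²) = √(80.4609 + 121.4404) = 14.21 km
T14: √((-8.43)² + (-0.55)²) = √(71.0649 + 0.3025) = 8.45 km
Sorted: T6 (6.95 km) < T8 (7.42 km) < T14 (8.45 km) < T1 (8.90 km) < T2 (11.47 km) < …

T6, T8, T14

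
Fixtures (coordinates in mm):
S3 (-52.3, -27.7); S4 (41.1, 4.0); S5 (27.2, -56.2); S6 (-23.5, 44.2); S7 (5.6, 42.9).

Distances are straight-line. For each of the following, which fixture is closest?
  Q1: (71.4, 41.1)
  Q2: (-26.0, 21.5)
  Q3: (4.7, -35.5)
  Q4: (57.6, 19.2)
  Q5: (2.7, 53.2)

Q1→S4; Q2→S6; Q3→S5; Q4→S4; Q5→S7

Q1 at (71.4, 41.1):
  S3: 141.5 mm
  S4: 47.9 mm
  S5: 106.9 mm
  S6: 95.0 mm
  S7: 65.8 mm
  → nearest: S4 (47.9 mm)
Q2 at (-26.0, 21.5):
  S3: 55.8 mm
  S4: 69.3 mm
  S5: 94.2 mm
  S6: 22.8 mm
  S7: 38.2 mm
  → nearest: S6 (22.8 mm)
Q3 at (4.7, -35.5):
  S3: 57.5 mm
  S4: 53.7 mm
  S5: 30.6 mm
  S6: 84.5 mm
  S7: 78.4 mm
  → nearest: S5 (30.6 mm)
Q4 at (57.6, 19.2):
  S3: 119.5 mm
  S4: 22.4 mm
  S5: 81.3 mm
  S6: 84.9 mm
  S7: 57.1 mm
  → nearest: S4 (22.4 mm)
Q5 at (2.7, 53.2):
  S3: 97.8 mm
  S4: 62.4 mm
  S5: 112.1 mm
  S6: 27.7 mm
  S7: 10.7 mm
  → nearest: S7 (10.7 mm)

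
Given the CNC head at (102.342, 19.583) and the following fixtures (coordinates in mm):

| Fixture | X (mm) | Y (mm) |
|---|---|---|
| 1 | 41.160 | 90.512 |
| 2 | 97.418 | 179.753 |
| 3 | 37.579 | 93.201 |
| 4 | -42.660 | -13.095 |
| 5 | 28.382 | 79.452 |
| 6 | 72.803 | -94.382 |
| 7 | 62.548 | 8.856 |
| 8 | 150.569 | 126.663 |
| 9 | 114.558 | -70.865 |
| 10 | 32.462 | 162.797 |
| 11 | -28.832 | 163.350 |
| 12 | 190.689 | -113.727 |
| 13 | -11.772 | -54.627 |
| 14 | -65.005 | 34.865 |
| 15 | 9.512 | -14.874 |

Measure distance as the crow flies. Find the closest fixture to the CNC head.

7

Distances from (102.342, 19.583):
1: 93.670 mm
2: 160.246 mm
3: 98.050 mm
4: 148.639 mm
5: 95.154 mm
6: 117.731 mm
7: 41.214 mm
8: 117.439 mm
9: 91.269 mm
10: 159.353 mm
11: 194.616 mm
12: 159.927 mm
13: 136.122 mm
14: 168.043 mm
15: 99.019 mm
Minimum: 7 at 41.214 mm.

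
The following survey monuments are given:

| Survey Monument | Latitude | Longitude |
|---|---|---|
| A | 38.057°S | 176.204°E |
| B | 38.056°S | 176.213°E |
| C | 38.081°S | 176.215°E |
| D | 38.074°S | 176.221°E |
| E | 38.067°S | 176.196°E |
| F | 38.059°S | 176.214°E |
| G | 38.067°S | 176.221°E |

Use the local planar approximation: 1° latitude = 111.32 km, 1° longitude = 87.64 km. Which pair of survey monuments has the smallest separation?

B and F

Pairwise distances:
B–F: 0.345 km
D–G: 0.779 km
A–B: 0.797 km
A–F: 0.904 km
C–D: 0.940 km
F–G: 1.081 km
A–E: 1.316 km
B–G: 1.411 km
C–G: 1.645 km
D–F: 1.779 km
E–F: 1.812 km
A–G: 1.860 km
B–E: 1.929 km
B–D: 2.123 km
E–G: 2.191 km
C–E: 2.281 km
D–E: 2.325 km
A–D: 2.409 km
C–F: 2.451 km
B–C: 2.789 km
A–C: 2.840 km
Closest pair: B–F at 0.345 km.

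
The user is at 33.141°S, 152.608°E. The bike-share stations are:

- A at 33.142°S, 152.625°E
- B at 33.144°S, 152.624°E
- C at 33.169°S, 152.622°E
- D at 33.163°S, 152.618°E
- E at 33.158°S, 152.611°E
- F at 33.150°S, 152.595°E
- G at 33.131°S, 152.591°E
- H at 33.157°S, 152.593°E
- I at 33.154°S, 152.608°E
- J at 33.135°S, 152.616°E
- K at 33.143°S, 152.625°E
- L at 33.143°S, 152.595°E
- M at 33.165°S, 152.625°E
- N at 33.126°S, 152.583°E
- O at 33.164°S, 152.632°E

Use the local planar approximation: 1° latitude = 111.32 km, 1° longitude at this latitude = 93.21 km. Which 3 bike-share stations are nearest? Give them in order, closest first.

Distances from 33.141°S, 152.608°E:
A: √((-0.001·111.32)² + (0.017·93.21)²) = √(0.01239 + 2.51086) = 1.588 km
B: √((-0.003·111.32)² + (0.016·93.21)²) = √(0.11153 + 2.22415) = 1.528 km
C: √((-0.028·111.32)² + (0.014·93.21)²) = √(9.71544 + 1.70287) = 3.379 km
D: √((-0.022·111.32)² + (0.010·93.21)²) = √(5.99780 + 0.86881) = 2.620 km
E: √((-0.017·111.32)² + (0.003·93.21)²) = √(3.58133 + 0.07819) = 1.913 km
F: √((-0.009·111.32)² + (-0.013·93.21)²) = √(1.00376 + 1.46829) = 1.572 km
G: √((0.010·111.32)² + (-0.017·93.21)²) = √(1.23921 + 2.51086) = 1.937 km
H: √((-0.016·111.32)² + (-0.015·93.21)²) = √(3.17239 + 1.95482) = 2.264 km
I: √((-0.013·111.32)² + (0.000·93.21)²) = √(2.09427 + 0.00000) = 1.447 km
J: √((0.006·111.32)² + (0.008·93.21)²) = √(0.44612 + 0.55604) = 1.001 km
K: √((-0.002·111.32)² + (0.017·93.21)²) = √(0.04957 + 2.51086) = 1.600 km
L: √((-0.002·111.32)² + (-0.013·93.21)²) = √(0.04957 + 1.46829) = 1.232 km
M: √((-0.024·111.32)² + (0.017·93.21)²) = √(7.13787 + 2.51086) = 3.106 km
N: √((0.015·111.32)² + (-0.025·93.21)²) = √(2.78823 + 5.43007) = 2.867 km
O: √((-0.023·111.32)² + (0.024·93.21)²) = √(6.55544 + 5.00435) = 3.400 km
Sorted: J (1.001 km) < L (1.232 km) < I (1.447 km) < B (1.528 km) < F (1.572 km) < …

J, L, I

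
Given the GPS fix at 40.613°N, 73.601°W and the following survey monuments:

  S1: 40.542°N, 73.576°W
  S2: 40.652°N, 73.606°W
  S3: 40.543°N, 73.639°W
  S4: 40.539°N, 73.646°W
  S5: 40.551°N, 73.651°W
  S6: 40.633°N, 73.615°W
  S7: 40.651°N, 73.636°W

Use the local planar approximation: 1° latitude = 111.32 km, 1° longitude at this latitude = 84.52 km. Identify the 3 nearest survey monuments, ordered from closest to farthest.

Distances from 40.613°N, 73.601°W:
S1: 8.181 km
S2: 4.362 km
S3: 8.428 km
S4: 9.073 km
S5: 8.093 km
S6: 2.521 km
S7: 5.162 km
Sorted: S6 (2.521 km) < S2 (4.362 km) < S7 (5.162 km) < S5 (8.093 km) < S1 (8.181 km) < …

S6, S2, S7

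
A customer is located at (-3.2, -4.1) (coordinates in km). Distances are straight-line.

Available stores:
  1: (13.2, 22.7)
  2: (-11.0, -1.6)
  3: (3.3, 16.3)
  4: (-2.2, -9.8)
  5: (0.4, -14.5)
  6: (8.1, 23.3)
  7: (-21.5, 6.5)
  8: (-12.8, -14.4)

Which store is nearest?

Distances from (-3.2, -4.1):
1: √((16.4)² + (26.8)²) = √(268.960 + 718.240) = 31.4 km
2: √((-7.8)² + (2.5)²) = √(60.840 + 6.250) = 8.2 km
3: √((6.5)² + (20.4)²) = √(42.250 + 416.160) = 21.4 km
4: √((1.0)² + (-5.7)²) = √(1.000 + 32.490) = 5.8 km
5: √((3.6)² + (-10.4)²) = √(12.960 + 108.160) = 11.0 km
6: √((11.3)² + (27.4)²) = √(127.690 + 750.760) = 29.6 km
7: √((-18.3)² + (10.6)²) = √(334.890 + 112.360) = 21.1 km
8: √((-9.6)² + (-10.3)²) = √(92.160 + 106.090) = 14.1 km
Minimum: 4 at 5.8 km.

4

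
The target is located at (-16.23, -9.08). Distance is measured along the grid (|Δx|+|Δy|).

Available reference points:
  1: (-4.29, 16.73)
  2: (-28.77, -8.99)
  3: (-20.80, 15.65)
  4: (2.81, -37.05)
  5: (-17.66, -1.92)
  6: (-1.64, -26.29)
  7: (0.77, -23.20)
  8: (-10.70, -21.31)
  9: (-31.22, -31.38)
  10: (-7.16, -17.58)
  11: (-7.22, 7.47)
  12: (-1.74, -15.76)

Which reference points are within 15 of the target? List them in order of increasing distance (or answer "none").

5, 2

Distances from (-16.23, -9.08):
1: 37.75
2: 12.63
3: 29.30
4: 47.01
5: 8.59
6: 31.80
7: 31.12
8: 17.76
9: 37.29
10: 17.57
11: 25.56
12: 21.17
Threshold 15: 5 (8.59), 2 (12.63) are within range.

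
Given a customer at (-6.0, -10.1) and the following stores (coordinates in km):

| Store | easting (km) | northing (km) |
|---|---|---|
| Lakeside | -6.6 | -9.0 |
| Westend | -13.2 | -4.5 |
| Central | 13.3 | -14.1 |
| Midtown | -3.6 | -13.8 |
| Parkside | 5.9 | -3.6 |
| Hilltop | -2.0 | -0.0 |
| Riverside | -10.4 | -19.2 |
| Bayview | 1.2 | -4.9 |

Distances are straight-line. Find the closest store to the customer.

Distances from (-6.0, -10.1):
Lakeside: √((-0.6)² + (1.1)²) = √(0.360 + 1.210) = 1.3 km
Westend: √((-7.2)² + (5.6)²) = √(51.840 + 31.360) = 9.1 km
Central: √((19.3)² + (-4.0)²) = √(372.490 + 16.000) = 19.7 km
Midtown: √((2.4)² + (-3.7)²) = √(5.760 + 13.690) = 4.4 km
Parkside: √((11.9)² + (6.5)²) = √(141.610 + 42.250) = 13.6 km
Hilltop: √((4.0)² + (10.1)²) = √(16.000 + 102.010) = 10.9 km
Riverside: √((-4.4)² + (-9.1)²) = √(19.360 + 82.810) = 10.1 km
Bayview: √((7.2)² + (5.2)²) = √(51.840 + 27.040) = 8.9 km
Minimum: Lakeside at 1.3 km.

Lakeside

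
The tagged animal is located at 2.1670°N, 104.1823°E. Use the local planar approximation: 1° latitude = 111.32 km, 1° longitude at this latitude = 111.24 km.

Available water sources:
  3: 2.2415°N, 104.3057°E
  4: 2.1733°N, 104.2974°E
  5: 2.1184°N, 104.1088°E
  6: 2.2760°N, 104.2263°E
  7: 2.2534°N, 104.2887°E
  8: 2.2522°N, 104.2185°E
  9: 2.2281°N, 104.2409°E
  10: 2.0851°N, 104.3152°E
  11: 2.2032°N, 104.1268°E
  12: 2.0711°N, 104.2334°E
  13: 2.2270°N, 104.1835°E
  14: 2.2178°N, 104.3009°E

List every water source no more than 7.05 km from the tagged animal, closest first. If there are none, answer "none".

13

Distances from 2.1670°N, 104.1823°E:
3: 16.0378 km
4: 12.8229 km
5: 9.8040 km
6: 13.0839 km
7: 15.2511 km
8: 10.3039 km
9: 9.4210 km
10: 17.3690 km
11: 7.3726 km
12: 12.0946 km
13: 6.6805 km
14: 14.3540 km
Threshold 7.05 km: 13 (6.6805 km) is within range.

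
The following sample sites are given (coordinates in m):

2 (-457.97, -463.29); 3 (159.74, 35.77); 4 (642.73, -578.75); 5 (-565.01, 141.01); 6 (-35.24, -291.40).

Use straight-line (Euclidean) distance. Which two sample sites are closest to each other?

Pairwise distances:
2–3: √((617.71)² + (499.06)²) = √(381565.6441 + 249060.8836) = 794.12 m
2–4: √((1100.70)² + (-115.46)²) = √(1211540.4900 + 13331.0116) = 1106.74 m
2–5: √((-107.04)² + (604.30)²) = √(11457.5616 + 365178.4900) = 613.71 m
2–6: √((422.73)² + (171.89)²) = √(178700.6529 + 29546.1721) = 456.34 m
3–4: √((482.99)² + (-614.52)²) = √(233279.3401 + 377634.8304) = 781.61 m
3–5: √((-724.75)² + (105.24)²) = √(525262.5625 + 11075.4576) = 732.35 m
3–6: √((-194.98)² + (-327.17)²) = √(38017.2004 + 107040.2089) = 380.86 m
4–5: √((-1207.74)² + (719.76)²) = √(1458635.9076 + 518054.4576) = 1405.95 m
4–6: √((-677.97)² + (287.35)²) = √(459643.3209 + 82570.0225) = 736.35 m
5–6: √((529.77)² + (-432.41)²) = √(280656.2529 + 186978.4081) = 683.84 m
Closest pair: 3–6 at 380.86 m.

3 and 6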